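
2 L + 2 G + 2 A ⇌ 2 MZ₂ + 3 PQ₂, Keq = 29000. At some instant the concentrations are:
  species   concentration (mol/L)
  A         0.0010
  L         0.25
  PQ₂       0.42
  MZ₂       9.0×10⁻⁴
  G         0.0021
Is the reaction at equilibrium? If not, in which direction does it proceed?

to the left

Q = [MZ₂]²·[PQ₂]³ / ([L]²·[G]²·[A]²) = (9.0×10⁻⁴)²·(0.42)³ / ((0.25)²·(0.0021)²·(0.0010)²) = 2.2×10⁵
Q = 2.2×10⁵ > Keq = 29000, so the reverse reaction proceeds.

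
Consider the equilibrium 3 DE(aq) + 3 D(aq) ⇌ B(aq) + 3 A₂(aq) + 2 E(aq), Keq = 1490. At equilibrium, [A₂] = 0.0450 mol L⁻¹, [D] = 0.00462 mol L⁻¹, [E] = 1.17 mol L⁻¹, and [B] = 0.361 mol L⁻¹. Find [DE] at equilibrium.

[DE] = 0.674 mol L⁻¹

At equilibrium, Keq = [B]·[A₂]³·[E]² / ([DE]³·[D]³) = 1490.
(0.361)·(0.0450)³·(1.17)² / (([DE])³·(0.00462)³) = 1490
[DE]³ = 0.306 ⇒ [DE] = 0.674 mol L⁻¹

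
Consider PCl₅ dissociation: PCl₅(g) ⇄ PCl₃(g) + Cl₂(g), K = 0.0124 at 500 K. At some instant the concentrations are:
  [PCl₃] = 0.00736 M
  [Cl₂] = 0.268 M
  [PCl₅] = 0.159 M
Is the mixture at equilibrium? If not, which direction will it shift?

Q = [PCl₃]·[Cl₂] / [PCl₅] = (0.00736)·(0.268) / (0.159) = 0.0124
Q = 0.0124 = K; the system is at equilibrium.

yes, at equilibrium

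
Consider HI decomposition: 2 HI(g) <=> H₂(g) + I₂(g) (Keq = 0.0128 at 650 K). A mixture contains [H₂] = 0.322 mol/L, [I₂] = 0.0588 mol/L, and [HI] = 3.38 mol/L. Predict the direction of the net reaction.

Q = [H₂]·[I₂] / [HI]² = (0.322)·(0.0588) / (3.38)² = 0.00166
Q = 0.00166 < Keq = 0.0128, so the forward reaction proceeds.

to the right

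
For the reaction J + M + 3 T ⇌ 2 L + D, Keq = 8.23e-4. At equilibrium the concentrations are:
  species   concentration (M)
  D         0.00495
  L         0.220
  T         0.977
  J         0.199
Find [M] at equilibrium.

At equilibrium, Keq = [L]²·[D] / ([J]·[M]·[T]³) = 8.23e-4.
(0.220)²·(0.00495) / ((0.199)·([M])·(0.977)³) = 8.23e-4
[M] = 1.57 M

[M] = 1.57 M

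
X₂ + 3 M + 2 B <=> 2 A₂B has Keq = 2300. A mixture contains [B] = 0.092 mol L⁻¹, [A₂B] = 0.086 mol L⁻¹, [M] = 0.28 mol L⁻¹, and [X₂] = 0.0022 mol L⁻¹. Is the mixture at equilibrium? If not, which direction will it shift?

no; Q > K, reaction proceeds in reverse

Q = [A₂B]² / ([X₂]·[M]³·[B]²) = (0.086)² / ((0.0022)·(0.28)³·(0.092)²) = 18000
Q = 18000 > Keq = 2300: net reverse reaction.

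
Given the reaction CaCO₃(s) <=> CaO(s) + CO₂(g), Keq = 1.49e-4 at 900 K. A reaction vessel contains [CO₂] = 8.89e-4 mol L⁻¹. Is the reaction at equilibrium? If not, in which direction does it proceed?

in the reverse direction

(CaCO₃, CaO are pure solids — omitted from Q.)
Q = [CO₂] = 8.89e-4
Q = 8.89e-4 > Keq = 1.49e-4, so the reverse reaction proceeds.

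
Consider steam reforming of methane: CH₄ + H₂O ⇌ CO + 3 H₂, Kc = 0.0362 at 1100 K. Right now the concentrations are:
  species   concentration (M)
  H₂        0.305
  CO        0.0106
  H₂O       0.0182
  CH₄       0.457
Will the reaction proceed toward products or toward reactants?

no net change (already at equilibrium)

Qc = [CO]·[H₂]³ / ([CH₄]·[H₂O]) = (0.0106)·(0.305)³ / ((0.457)·(0.0182)) = 0.0362
Qc = 0.0362 = Kc, so the system is already at equilibrium.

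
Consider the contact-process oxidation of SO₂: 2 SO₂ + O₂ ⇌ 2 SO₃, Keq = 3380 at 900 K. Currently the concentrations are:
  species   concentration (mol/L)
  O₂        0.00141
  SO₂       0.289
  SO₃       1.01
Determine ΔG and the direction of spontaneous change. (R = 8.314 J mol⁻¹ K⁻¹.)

ΔG = 7.04 kJ/mol; the forward reaction is non-spontaneous

Q = [SO₃]² / ([SO₂]²·[O₂]) = (1.01)² / ((0.289)²·(0.00141)) = 8660
ΔG = RT ln(Q/Keq) = (8.314 J mol⁻¹ K⁻¹)(900 K) × ln(8660/3380)
   = (7.483 kJ/mol)(0.9408) = 7.04 kJ/mol
ΔG > 0, so the forward reaction is non-spontaneous (proceeds in reverse).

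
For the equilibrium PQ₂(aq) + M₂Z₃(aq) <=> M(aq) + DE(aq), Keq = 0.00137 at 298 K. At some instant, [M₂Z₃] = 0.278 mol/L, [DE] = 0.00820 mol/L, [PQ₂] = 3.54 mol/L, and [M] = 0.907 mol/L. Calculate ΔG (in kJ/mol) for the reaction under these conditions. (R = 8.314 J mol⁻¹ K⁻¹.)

Q = [M]·[DE] / ([PQ₂]·[M₂Z₃]) = (0.907)·(0.00820) / ((3.54)·(0.278)) = 0.00756
ΔG = RT ln(Q/Keq) = (8.314 J mol⁻¹ K⁻¹)(298 K) × ln(0.00756/0.00137)
   = (2.478 kJ/mol)(1.708) = 4.23 kJ/mol
ΔG > 0, so the forward reaction is non-spontaneous (proceeds in reverse).

ΔG = 4.23 kJ/mol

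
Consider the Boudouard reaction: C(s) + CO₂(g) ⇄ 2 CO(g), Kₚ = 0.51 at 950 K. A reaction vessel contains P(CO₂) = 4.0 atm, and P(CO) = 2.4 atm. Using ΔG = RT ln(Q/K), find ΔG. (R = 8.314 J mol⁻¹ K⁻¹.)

(C is a pure solid — omitted from Qₚ.)
Qₚ = P(CO)² / P(CO₂) = (2.4)² / (4.0) = 1.44
ΔG = RT ln(Qₚ/Kₚ) = (8.314 J mol⁻¹ K⁻¹)(950 K) × ln(1.44/0.51)
   = (7.898 kJ/mol)(1.038) = 8.20 kJ/mol
ΔG > 0, so the forward reaction is non-spontaneous (proceeds in reverse).

ΔG = 8.20 kJ/mol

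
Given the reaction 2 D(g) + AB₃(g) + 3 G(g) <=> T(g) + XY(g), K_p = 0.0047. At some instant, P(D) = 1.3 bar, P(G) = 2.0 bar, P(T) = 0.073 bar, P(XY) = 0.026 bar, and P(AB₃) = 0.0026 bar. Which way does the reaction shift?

Q_p = P(T)·P(XY) / (P(D)²·P(AB₃)·P(G)³) = (0.073)·(0.026) / ((1.3)²·(0.0026)·(2.0)³) = 0.054
Q_p = 0.054 > K_p = 0.0047, so the reverse reaction proceeds.

to the left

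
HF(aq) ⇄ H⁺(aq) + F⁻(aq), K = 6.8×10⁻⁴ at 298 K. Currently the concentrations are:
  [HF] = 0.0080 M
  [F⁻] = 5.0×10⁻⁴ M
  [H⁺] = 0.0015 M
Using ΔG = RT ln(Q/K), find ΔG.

ΔG = -4.91 kJ/mol

Q = [H⁺]·[F⁻] / [HF] = (0.0015)·(5.0×10⁻⁴) / (0.0080) = 9.38×10⁻⁵
ΔG = RT ln(Q/K) = (8.314 J mol⁻¹ K⁻¹)(298 K) × ln(9.38×10⁻⁵/6.8×10⁻⁴)
   = (2.478 kJ/mol)(-1.981) = -4.91 kJ/mol
ΔG < 0, so the forward reaction is spontaneous (proceeds forward).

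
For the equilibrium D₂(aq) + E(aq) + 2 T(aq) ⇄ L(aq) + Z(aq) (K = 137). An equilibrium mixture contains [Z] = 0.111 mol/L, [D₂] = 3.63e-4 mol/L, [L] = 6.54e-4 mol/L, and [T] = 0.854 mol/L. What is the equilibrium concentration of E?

[E] = 0.00200 mol/L

At equilibrium, K = [L]·[Z] / ([D₂]·[E]·[T]²) = 137.
(6.54e-4)·(0.111) / ((3.63e-4)·([E])·(0.854)²) = 137
[E] = 0.00200 mol/L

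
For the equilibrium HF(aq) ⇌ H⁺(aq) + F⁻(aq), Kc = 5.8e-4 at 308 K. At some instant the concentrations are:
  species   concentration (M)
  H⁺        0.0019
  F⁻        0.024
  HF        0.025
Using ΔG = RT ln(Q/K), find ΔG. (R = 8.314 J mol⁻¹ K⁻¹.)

ΔG = 2.93 kJ/mol

Qc = [H⁺]·[F⁻] / [HF] = (0.0019)·(0.024) / (0.025) = 0.00182
ΔG = RT ln(Qc/Kc) = (8.314 J mol⁻¹ K⁻¹)(308 K) × ln(0.00182/5.8e-4)
   = (2.561 kJ/mol)(1.144) = 2.93 kJ/mol
ΔG > 0, so the forward reaction is non-spontaneous (proceeds in reverse).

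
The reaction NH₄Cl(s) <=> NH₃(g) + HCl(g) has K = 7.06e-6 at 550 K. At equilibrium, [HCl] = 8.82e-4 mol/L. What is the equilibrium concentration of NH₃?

[NH₃] = 0.00800 mol/L

(NH₄Cl is a pure solid — omitted from K.)
At equilibrium, K = [NH₃]·[HCl] = 7.06e-6.
([NH₃])·(8.82e-4) = 7.06e-6
[NH₃] = 0.00800 mol/L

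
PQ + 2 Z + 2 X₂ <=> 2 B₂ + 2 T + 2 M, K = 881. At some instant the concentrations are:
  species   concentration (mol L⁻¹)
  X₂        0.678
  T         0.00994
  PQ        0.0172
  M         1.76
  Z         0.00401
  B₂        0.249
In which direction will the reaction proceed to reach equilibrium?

toward products

Q = [B₂]²·[T]²·[M]² / ([PQ]·[Z]²·[X₂]²) = (0.249)²·(0.00994)²·(1.76)² / ((0.0172)·(0.00401)²·(0.678)²) = 149
Q = 149 < K = 881, so the forward reaction proceeds.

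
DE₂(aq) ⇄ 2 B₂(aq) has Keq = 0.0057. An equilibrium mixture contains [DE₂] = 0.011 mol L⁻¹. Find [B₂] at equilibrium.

At equilibrium, Keq = [B₂]² / [DE₂] = 0.0057.
([B₂])² / (0.011) = 0.0057
[B₂]² = 6.27×10⁻⁵ ⇒ [B₂] = 0.0079 mol L⁻¹

[B₂] = 0.0079 mol L⁻¹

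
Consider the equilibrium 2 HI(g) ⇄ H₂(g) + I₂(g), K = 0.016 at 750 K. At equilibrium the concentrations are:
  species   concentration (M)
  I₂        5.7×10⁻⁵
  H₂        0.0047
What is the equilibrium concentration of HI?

At equilibrium, K = [H₂]·[I₂] / [HI]² = 0.016.
(0.0047)·(5.7×10⁻⁵) / ([HI])² = 0.016
[HI]² = 1.67×10⁻⁵ ⇒ [HI] = 0.0041 M

[HI] = 0.0041 M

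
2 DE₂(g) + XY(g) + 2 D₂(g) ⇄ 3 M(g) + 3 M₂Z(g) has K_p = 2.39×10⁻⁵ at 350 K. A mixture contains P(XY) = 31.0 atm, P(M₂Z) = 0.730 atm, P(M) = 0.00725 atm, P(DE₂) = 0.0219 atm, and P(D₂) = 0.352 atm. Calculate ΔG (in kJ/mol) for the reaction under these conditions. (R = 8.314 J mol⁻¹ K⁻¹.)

ΔG = 3.53 kJ/mol

Q_p = P(M)³·P(M₂Z)³ / (P(DE₂)²·P(XY)·P(D₂)²) = (0.00725)³·(0.730)³ / ((0.0219)²·(31.0)·(0.352)²) = 8.05×10⁻⁵
ΔG = RT ln(Q_p/K_p) = (8.314 J mol⁻¹ K⁻¹)(350 K) × ln(8.05×10⁻⁵/2.39×10⁻⁵)
   = (2.910 kJ/mol)(1.214) = 3.53 kJ/mol
ΔG > 0, so the forward reaction is non-spontaneous (proceeds in reverse).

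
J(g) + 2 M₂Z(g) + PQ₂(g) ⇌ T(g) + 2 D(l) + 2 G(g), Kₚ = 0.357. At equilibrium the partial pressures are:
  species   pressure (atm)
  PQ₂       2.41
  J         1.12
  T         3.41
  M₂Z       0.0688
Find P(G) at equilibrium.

(D is a pure liquid — omitted from Kₚ.)
At equilibrium, Kₚ = P(T)·P(G)² / (P(J)·P(M₂Z)²·P(PQ₂)) = 0.357.
(3.41)·(P(G))² / ((1.12)·(0.0688)²·(2.41)) = 0.357
P(G)² = 0.00134 ⇒ P(G) = 0.0366 atm

P(G) = 0.0366 atm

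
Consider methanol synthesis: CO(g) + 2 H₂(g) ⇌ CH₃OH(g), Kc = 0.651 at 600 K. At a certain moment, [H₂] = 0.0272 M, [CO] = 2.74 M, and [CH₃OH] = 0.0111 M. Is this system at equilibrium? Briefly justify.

no; Q > K, reaction proceeds in reverse

Qc = [CH₃OH] / ([CO]·[H₂]²) = (0.0111) / ((2.74)·(0.0272)²) = 5.48
Qc = 5.48 > Kc = 0.651: net reverse reaction.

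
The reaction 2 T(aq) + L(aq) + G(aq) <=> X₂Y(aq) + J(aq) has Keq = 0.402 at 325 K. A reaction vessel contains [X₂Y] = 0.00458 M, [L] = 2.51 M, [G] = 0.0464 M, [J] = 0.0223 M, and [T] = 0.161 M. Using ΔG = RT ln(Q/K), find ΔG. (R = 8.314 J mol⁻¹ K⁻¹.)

Q = [X₂Y]·[J] / ([T]²·[L]·[G]) = (0.00458)·(0.0223) / ((0.161)²·(2.51)·(0.0464)) = 0.0338
ΔG = RT ln(Q/Keq) = (8.314 J mol⁻¹ K⁻¹)(325 K) × ln(0.0338/0.402)
   = (2.702 kJ/mol)(-2.476) = -6.69 kJ/mol
ΔG < 0, so the forward reaction is spontaneous (proceeds forward).

ΔG = -6.69 kJ/mol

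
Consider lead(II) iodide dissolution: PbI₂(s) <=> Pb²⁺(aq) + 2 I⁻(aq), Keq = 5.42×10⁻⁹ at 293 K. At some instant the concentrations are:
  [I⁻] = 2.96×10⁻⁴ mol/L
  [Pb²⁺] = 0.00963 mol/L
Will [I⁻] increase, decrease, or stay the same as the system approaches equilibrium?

increase

(PbI₂ is a pure solid — omitted from Q.)
Q = [Pb²⁺]·[I⁻]² = (0.00963)·(2.96×10⁻⁴)² = 8.44×10⁻¹⁰
Q = 8.44×10⁻¹⁰ < Keq = 5.42×10⁻⁹: net forward reaction.
I⁻ is a product, so it increases.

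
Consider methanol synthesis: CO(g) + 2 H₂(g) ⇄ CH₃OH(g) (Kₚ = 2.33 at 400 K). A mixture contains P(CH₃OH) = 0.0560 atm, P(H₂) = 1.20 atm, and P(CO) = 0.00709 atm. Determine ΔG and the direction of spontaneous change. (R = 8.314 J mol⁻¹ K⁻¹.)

ΔG = 2.85 kJ/mol; the forward reaction is non-spontaneous

Qₚ = P(CH₃OH) / (P(CO)·P(H₂)²) = (0.0560) / ((0.00709)·(1.20)²) = 5.49
ΔG = RT ln(Qₚ/Kₚ) = (8.314 J mol⁻¹ K⁻¹)(400 K) × ln(5.49/2.33)
   = (3.326 kJ/mol)(0.8571) = 2.85 kJ/mol
ΔG > 0, so the forward reaction is non-spontaneous (proceeds in reverse).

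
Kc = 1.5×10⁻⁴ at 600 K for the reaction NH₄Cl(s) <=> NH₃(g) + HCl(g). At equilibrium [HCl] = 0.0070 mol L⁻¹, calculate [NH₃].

(NH₄Cl is a pure solid — omitted from Kc.)
At equilibrium, Kc = [NH₃]·[HCl] = 1.5×10⁻⁴.
([NH₃])·(0.0070) = 1.5×10⁻⁴
[NH₃] = 0.0214 = 0.021 mol L⁻¹

[NH₃] = 0.021 mol L⁻¹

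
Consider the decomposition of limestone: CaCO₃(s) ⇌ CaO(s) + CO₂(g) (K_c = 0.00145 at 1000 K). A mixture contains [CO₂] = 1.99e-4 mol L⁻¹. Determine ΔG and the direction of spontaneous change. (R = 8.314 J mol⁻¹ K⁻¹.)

ΔG = -16.5 kJ/mol; the forward reaction is spontaneous

(CaCO₃, CaO are pure solids — omitted from Q_c.)
Q_c = [CO₂] = 1.99e-4
ΔG = RT ln(Q_c/K_c) = (8.314 J mol⁻¹ K⁻¹)(1000 K) × ln(1.99e-4/0.00145)
   = (8.314 kJ/mol)(-1.986) = -16.5 kJ/mol
ΔG < 0, so the forward reaction is spontaneous (proceeds forward).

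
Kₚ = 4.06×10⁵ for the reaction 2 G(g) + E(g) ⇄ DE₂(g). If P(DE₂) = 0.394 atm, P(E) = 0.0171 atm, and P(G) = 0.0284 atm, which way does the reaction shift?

in the forward direction

Qₚ = P(DE₂) / (P(G)²·P(E)) = (0.394) / ((0.0284)²·(0.0171)) = 28600
Qₚ = 28600 < Kₚ = 4.06×10⁵, so the forward reaction proceeds.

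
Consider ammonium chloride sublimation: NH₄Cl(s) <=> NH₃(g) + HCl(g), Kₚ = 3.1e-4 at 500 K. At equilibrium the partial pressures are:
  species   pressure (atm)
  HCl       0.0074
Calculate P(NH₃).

(NH₄Cl is a pure solid — omitted from Kₚ.)
At equilibrium, Kₚ = P(NH₃)·P(HCl) = 3.1e-4.
(P(NH₃))·(0.0074) = 3.1e-4
P(NH₃) = 0.0419 = 0.042 atm

P(NH₃) = 0.042 atm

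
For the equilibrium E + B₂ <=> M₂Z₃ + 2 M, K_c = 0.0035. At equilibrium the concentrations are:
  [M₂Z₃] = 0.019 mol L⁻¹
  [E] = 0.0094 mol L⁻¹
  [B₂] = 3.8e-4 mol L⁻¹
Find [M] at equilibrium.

At equilibrium, K_c = [M₂Z₃]·[M]² / ([E]·[B₂]) = 0.0035.
(0.019)·([M])² / ((0.0094)·(3.8e-4)) = 0.0035
[M]² = 6.58e-7 ⇒ [M] = 8.1e-4 mol L⁻¹

[M] = 8.1e-4 mol L⁻¹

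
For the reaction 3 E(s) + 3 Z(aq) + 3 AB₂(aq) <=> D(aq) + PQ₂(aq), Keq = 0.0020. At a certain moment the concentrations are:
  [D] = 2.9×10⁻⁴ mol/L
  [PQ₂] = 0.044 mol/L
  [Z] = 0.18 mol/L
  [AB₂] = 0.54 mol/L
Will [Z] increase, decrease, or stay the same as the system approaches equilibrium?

(E is a pure solid — omitted from Q.)
Q = [D]·[PQ₂] / ([Z]³·[AB₂]³) = (2.9×10⁻⁴)·(0.044) / ((0.18)³·(0.54)³) = 0.014
Q = 0.014 > Keq = 0.0020: net reverse reaction.
Z is a reactant, so it increases.

increase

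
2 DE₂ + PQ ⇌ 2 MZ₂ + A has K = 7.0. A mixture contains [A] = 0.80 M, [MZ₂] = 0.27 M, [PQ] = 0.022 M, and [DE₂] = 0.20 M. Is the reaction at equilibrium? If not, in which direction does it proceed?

reverse (toward reactants)

Q = [MZ₂]²·[A] / ([DE₂]²·[PQ]) = (0.27)²·(0.80) / ((0.20)²·(0.022)) = 66
Q = 66 > K = 7.0, so the reverse reaction proceeds.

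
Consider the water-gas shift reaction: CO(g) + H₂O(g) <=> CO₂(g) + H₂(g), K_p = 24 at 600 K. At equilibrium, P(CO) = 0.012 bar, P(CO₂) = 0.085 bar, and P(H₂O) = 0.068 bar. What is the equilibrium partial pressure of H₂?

At equilibrium, K_p = P(CO₂)·P(H₂) / (P(CO)·P(H₂O)) = 24.
(0.085)·(P(H₂)) / ((0.012)·(0.068)) = 24
P(H₂) = 0.230 = 0.23 bar

P(H₂) = 0.23 bar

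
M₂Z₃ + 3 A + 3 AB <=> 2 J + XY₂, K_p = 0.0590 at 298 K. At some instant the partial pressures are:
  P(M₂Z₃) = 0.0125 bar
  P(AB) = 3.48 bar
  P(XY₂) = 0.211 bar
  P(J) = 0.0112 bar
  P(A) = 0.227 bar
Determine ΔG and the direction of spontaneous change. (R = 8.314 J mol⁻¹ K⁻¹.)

Q_p = P(J)²·P(XY₂) / (P(M₂Z₃)·P(A)³·P(AB)³) = (0.0112)²·(0.211) / ((0.0125)·(0.227)³·(3.48)³) = 0.00430
ΔG = RT ln(Q_p/K_p) = (8.314 J mol⁻¹ K⁻¹)(298 K) × ln(0.00430/0.0590)
   = (2.478 kJ/mol)(-2.619) = -6.49 kJ/mol
ΔG < 0, so the forward reaction is spontaneous (proceeds forward).

ΔG = -6.49 kJ/mol; the forward reaction is spontaneous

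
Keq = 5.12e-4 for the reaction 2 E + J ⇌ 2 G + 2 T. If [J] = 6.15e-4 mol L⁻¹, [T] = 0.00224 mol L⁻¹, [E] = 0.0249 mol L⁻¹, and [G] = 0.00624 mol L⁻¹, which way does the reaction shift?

at equilibrium

Q = [G]²·[T]² / ([E]²·[J]) = (0.00624)²·(0.00224)² / ((0.0249)²·(6.15e-4)) = 5.12e-4
Q = 5.12e-4 = Keq, so the system is already at equilibrium.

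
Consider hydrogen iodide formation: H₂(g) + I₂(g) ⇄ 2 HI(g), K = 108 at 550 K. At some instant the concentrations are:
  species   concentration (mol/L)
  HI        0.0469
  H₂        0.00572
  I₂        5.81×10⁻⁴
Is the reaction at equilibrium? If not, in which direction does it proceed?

toward reactants

Q = [HI]² / ([H₂]·[I₂]) = (0.0469)² / ((0.00572)·(5.81×10⁻⁴)) = 662
Q = 662 > K = 108, so the reverse reaction proceeds.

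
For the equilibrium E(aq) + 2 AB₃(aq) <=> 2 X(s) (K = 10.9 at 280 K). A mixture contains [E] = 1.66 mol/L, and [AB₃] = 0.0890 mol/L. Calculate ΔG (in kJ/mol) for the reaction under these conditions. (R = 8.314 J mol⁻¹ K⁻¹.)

(X is a pure solid — omitted from Q.)
Q = 1 / ([E]·[AB₃]²) = 1 / ((1.66)·(0.0890)²) = 76.1
ΔG = RT ln(Q/K) = (8.314 J mol⁻¹ K⁻¹)(280 K) × ln(76.1/10.9)
   = (2.328 kJ/mol)(1.943) = 4.52 kJ/mol
ΔG > 0, so the forward reaction is non-spontaneous (proceeds in reverse).

ΔG = 4.52 kJ/mol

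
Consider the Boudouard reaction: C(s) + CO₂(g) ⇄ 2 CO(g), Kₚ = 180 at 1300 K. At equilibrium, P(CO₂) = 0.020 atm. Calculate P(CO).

P(CO) = 1.9 atm

(C is a pure solid — omitted from Kₚ.)
At equilibrium, Kₚ = P(CO)² / P(CO₂) = 180.
(P(CO))² / (0.020) = 180
P(CO)² = 3.60 ⇒ P(CO) = 1.9 atm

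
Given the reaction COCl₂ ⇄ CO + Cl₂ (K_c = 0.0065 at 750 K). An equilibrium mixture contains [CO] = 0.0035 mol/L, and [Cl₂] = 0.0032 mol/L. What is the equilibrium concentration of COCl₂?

[COCl₂] = 0.0017 mol/L

At equilibrium, K_c = [CO]·[Cl₂] / [COCl₂] = 0.0065.
(0.0035)·(0.0032) / ([COCl₂]) = 0.0065
[COCl₂] = 0.00172 = 0.0017 mol/L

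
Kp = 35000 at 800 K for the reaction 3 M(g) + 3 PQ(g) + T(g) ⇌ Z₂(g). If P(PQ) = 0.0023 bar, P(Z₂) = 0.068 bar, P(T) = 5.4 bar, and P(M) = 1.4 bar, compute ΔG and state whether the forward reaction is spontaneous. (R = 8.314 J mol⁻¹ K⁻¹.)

Qp = P(Z₂) / (P(M)³·P(PQ)³·P(T)) = (0.068) / ((1.4)³·(0.0023)³·(5.4)) = 3.77×10⁵
ΔG = RT ln(Qp/Kp) = (8.314 J mol⁻¹ K⁻¹)(800 K) × ln(3.77×10⁵/35000)
   = (6.651 kJ/mol)(2.377) = 15.8 kJ/mol
ΔG > 0, so the forward reaction is non-spontaneous (proceeds in reverse).

ΔG = 15.8 kJ/mol; the forward reaction is non-spontaneous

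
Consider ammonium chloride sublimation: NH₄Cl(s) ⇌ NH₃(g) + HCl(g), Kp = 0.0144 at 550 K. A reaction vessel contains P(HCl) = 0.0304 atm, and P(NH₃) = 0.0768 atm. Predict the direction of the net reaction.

(NH₄Cl is a pure solid — omitted from Qp.)
Qp = P(NH₃)·P(HCl) = (0.0768)·(0.0304) = 0.00233
Qp = 0.00233 < Kp = 0.0144, so the forward reaction proceeds.

forward (toward products)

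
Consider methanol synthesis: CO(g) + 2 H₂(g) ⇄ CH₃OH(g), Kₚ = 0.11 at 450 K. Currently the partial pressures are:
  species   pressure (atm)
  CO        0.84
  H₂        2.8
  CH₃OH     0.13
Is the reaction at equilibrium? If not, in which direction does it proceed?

toward products

Qₚ = P(CH₃OH) / (P(CO)·P(H₂)²) = (0.13) / ((0.84)·(2.8)²) = 0.020
Qₚ = 0.020 < Kₚ = 0.11, so the forward reaction proceeds.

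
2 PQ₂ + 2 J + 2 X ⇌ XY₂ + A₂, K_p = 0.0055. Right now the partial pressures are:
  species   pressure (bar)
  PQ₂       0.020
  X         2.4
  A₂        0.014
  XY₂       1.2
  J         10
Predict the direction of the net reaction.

Q_p = P(XY₂)·P(A₂) / (P(PQ₂)²·P(J)²·P(X)²) = (1.2)·(0.014) / ((0.020)²·(10)²·(2.4)²) = 0.073
Q_p = 0.073 > K_p = 0.0055, so the reverse reaction proceeds.

reverse (toward reactants)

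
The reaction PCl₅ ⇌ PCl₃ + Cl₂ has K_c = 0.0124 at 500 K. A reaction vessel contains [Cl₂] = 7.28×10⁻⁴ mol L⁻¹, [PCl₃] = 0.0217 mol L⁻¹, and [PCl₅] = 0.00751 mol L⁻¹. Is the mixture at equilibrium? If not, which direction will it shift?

no; Q < K, reaction proceeds forward

Q_c = [PCl₃]·[Cl₂] / [PCl₅] = (0.0217)·(7.28×10⁻⁴) / (0.00751) = 0.00210
Q_c = 0.00210 < K_c = 0.0124: net forward reaction.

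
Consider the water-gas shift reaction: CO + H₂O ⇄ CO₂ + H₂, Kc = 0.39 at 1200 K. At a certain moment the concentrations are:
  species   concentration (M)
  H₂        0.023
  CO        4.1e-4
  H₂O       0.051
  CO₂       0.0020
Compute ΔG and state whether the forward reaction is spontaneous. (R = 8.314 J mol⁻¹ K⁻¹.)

Qc = [CO₂]·[H₂] / ([CO]·[H₂O]) = (0.0020)·(0.023) / ((4.1e-4)·(0.051)) = 2.20
ΔG = RT ln(Qc/Kc) = (8.314 J mol⁻¹ K⁻¹)(1200 K) × ln(2.20/0.39)
   = (9.977 kJ/mol)(1.730) = 17.3 kJ/mol
ΔG > 0, so the forward reaction is non-spontaneous (proceeds in reverse).

ΔG = 17.3 kJ/mol; the forward reaction is non-spontaneous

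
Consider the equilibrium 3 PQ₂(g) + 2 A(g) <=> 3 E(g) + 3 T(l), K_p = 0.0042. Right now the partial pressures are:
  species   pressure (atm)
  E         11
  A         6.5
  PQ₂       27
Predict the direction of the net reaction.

(T is a pure liquid — omitted from Q_p.)
Q_p = P(E)³ / (P(PQ₂)³·P(A)²) = (11)³ / ((27)³·(6.5)²) = 0.0016
Q_p = 0.0016 < K_p = 0.0042, so the forward reaction proceeds.

in the forward direction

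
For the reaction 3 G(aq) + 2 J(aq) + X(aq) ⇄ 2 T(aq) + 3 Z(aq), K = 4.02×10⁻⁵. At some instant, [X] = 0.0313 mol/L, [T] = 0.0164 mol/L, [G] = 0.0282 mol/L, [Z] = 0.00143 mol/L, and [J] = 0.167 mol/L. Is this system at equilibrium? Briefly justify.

yes, at equilibrium

Q = [T]²·[Z]³ / ([G]³·[J]²·[X]) = (0.0164)²·(0.00143)³ / ((0.0282)³·(0.167)²·(0.0313)) = 4.02×10⁻⁵
Q = 4.02×10⁻⁵ = K; the system is at equilibrium.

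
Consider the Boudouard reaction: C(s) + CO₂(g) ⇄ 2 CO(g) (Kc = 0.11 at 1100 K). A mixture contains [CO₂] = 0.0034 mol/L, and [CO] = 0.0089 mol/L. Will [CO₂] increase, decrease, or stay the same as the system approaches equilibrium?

(C is a pure solid — omitted from Qc.)
Qc = [CO]² / [CO₂] = (0.0089)² / (0.0034) = 0.023
Qc = 0.023 < Kc = 0.11: net forward reaction.
CO₂ is a reactant, so it decreases.

decrease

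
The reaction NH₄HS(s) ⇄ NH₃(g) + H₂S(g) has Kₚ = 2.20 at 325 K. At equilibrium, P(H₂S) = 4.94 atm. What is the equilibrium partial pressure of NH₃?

(NH₄HS is a pure solid — omitted from Kₚ.)
At equilibrium, Kₚ = P(NH₃)·P(H₂S) = 2.20.
(P(NH₃))·(4.94) = 2.20
P(NH₃) = 0.445 atm

P(NH₃) = 0.445 atm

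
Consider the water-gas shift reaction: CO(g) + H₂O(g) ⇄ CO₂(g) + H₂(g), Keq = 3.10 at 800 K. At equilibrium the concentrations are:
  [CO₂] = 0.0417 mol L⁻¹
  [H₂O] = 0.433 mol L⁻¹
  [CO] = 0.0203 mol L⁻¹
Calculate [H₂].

At equilibrium, Keq = [CO₂]·[H₂] / ([CO]·[H₂O]) = 3.10.
(0.0417)·([H₂]) / ((0.0203)·(0.433)) = 3.10
[H₂] = 0.653 mol L⁻¹

[H₂] = 0.653 mol L⁻¹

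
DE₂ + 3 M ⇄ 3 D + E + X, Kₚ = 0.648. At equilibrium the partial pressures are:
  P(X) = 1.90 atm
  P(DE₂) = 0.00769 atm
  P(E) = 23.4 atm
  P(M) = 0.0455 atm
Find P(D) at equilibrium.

At equilibrium, Kₚ = P(D)³·P(E)·P(X) / (P(DE₂)·P(M)³) = 0.648.
(P(D))³·(23.4)·(1.90) / ((0.00769)·(0.0455)³) = 0.648
P(D)³ = 1.06e-8 ⇒ P(D) = 0.00219 atm

P(D) = 0.00219 atm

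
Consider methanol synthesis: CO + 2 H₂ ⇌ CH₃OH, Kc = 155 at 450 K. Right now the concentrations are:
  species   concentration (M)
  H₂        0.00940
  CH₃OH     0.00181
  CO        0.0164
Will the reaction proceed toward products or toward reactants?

to the left

Qc = [CH₃OH] / ([CO]·[H₂]²) = (0.00181) / ((0.0164)·(0.00940)²) = 1250
Qc = 1250 > Kc = 155, so the reverse reaction proceeds.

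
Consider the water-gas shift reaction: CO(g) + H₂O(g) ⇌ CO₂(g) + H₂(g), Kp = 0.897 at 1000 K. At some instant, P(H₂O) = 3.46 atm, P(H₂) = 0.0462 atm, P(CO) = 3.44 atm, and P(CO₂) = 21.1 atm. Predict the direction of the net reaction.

toward products

Qp = P(CO₂)·P(H₂) / (P(CO)·P(H₂O)) = (21.1)·(0.0462) / ((3.44)·(3.46)) = 0.0819
Qp = 0.0819 < Kp = 0.897, so the forward reaction proceeds.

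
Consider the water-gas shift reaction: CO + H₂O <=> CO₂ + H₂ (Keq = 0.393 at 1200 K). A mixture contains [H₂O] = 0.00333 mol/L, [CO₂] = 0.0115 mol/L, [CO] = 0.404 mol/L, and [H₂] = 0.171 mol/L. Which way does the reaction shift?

in the reverse direction

Q = [CO₂]·[H₂] / ([CO]·[H₂O]) = (0.0115)·(0.171) / ((0.404)·(0.00333)) = 1.46
Q = 1.46 > Keq = 0.393, so the reverse reaction proceeds.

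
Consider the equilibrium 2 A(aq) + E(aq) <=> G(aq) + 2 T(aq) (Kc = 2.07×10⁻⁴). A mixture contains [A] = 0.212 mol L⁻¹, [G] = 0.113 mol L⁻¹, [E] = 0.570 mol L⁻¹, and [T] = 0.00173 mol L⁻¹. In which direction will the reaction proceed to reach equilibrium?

Qc = [G]·[T]² / ([A]²·[E]) = (0.113)·(0.00173)² / ((0.212)²·(0.570)) = 1.32×10⁻⁵
Qc = 1.32×10⁻⁵ < Kc = 2.07×10⁻⁴, so the forward reaction proceeds.

to the right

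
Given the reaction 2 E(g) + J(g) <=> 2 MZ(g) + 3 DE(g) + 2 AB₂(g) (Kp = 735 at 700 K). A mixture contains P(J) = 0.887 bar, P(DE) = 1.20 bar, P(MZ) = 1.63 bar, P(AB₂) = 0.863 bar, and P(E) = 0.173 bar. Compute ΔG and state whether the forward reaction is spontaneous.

ΔG = -10.1 kJ/mol; the forward reaction is spontaneous

Qp = P(MZ)²·P(DE)³·P(AB₂)² / (P(E)²·P(J)) = (1.63)²·(1.20)³·(0.863)² / ((0.173)²·(0.887)) = 129
ΔG = RT ln(Qp/Kp) = (8.314 J mol⁻¹ K⁻¹)(700 K) × ln(129/735)
   = (5.820 kJ/mol)(-1.740) = -10.1 kJ/mol
ΔG < 0, so the forward reaction is spontaneous (proceeds forward).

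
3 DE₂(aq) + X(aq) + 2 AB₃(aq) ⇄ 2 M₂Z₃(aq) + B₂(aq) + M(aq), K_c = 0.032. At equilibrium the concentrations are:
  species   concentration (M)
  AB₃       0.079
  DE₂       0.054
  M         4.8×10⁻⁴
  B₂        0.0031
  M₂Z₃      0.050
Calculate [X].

At equilibrium, K_c = [M₂Z₃]²·[B₂]·[M] / ([DE₂]³·[X]·[AB₃]²) = 0.032.
(0.050)²·(0.0031)·(4.8×10⁻⁴) / ((0.054)³·([X])·(0.079)²) = 0.032
[X] = 0.118 = 0.12 M

[X] = 0.12 M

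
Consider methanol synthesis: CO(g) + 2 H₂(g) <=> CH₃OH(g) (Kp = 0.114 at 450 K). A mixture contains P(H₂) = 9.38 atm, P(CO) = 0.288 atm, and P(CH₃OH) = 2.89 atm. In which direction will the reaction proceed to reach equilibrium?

Qp = P(CH₃OH) / (P(CO)·P(H₂)²) = (2.89) / ((0.288)·(9.38)²) = 0.114
Qp = 0.114 = Kp, so the system is already at equilibrium.

at equilibrium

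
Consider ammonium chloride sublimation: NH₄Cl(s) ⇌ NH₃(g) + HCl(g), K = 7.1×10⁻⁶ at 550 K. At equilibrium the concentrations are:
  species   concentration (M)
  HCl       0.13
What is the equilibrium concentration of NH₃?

(NH₄Cl is a pure solid — omitted from K.)
At equilibrium, K = [NH₃]·[HCl] = 7.1×10⁻⁶.
([NH₃])·(0.13) = 7.1×10⁻⁶
[NH₃] = 5.46×10⁻⁵ = 5.5×10⁻⁵ M

[NH₃] = 5.5×10⁻⁵ M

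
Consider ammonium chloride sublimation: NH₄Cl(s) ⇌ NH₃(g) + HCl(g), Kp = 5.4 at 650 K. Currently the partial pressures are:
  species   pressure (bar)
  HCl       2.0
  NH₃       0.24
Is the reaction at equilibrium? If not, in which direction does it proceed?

(NH₄Cl is a pure solid — omitted from Qp.)
Qp = P(NH₃)·P(HCl) = (0.24)·(2.0) = 0.48
Qp = 0.48 < Kp = 5.4, so the forward reaction proceeds.

forward (toward products)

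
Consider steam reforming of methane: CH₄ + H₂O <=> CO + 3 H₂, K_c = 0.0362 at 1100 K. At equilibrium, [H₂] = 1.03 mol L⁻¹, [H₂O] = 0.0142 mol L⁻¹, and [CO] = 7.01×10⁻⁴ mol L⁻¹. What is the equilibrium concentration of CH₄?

At equilibrium, K_c = [CO]·[H₂]³ / ([CH₄]·[H₂O]) = 0.0362.
(7.01×10⁻⁴)·(1.03)³ / (([CH₄])·(0.0142)) = 0.0362
[CH₄] = 1.49 mol L⁻¹

[CH₄] = 1.49 mol L⁻¹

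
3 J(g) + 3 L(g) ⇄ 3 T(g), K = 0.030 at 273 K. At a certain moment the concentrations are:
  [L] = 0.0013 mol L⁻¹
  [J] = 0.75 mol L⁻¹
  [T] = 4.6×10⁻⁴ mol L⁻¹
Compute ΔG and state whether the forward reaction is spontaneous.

ΔG = 2.84 kJ/mol; the forward reaction is non-spontaneous

Q = [T]³ / ([J]³·[L]³) = (4.6×10⁻⁴)³ / ((0.75)³·(0.0013)³) = 0.105
ΔG = RT ln(Q/K) = (8.314 J mol⁻¹ K⁻¹)(273 K) × ln(0.105/0.030)
   = (2.270 kJ/mol)(1.253) = 2.84 kJ/mol
ΔG > 0, so the forward reaction is non-spontaneous (proceeds in reverse).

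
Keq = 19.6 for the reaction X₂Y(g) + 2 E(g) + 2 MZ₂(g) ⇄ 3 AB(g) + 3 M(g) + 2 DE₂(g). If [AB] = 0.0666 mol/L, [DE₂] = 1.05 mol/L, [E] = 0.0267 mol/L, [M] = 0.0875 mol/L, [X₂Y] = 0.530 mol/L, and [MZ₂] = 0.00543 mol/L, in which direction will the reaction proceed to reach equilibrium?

no net change (already at equilibrium)

Q = [AB]³·[M]³·[DE₂]² / ([X₂Y]·[E]²·[MZ₂]²) = (0.0666)³·(0.0875)³·(1.05)² / ((0.530)·(0.0267)²·(0.00543)²) = 19.6
Q = 19.6 = Keq, so the system is already at equilibrium.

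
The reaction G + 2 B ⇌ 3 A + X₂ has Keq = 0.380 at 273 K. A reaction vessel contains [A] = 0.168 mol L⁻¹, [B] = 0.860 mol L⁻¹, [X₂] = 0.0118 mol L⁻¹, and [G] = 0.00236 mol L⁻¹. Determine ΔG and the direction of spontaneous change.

Q = [A]³·[X₂] / ([G]·[B]²) = (0.168)³·(0.0118) / ((0.00236)·(0.860)²) = 0.0321
ΔG = RT ln(Q/Keq) = (8.314 J mol⁻¹ K⁻¹)(273 K) × ln(0.0321/0.380)
   = (2.270 kJ/mol)(-2.471) = -5.61 kJ/mol
ΔG < 0, so the forward reaction is spontaneous (proceeds forward).

ΔG = -5.61 kJ/mol; the forward reaction is spontaneous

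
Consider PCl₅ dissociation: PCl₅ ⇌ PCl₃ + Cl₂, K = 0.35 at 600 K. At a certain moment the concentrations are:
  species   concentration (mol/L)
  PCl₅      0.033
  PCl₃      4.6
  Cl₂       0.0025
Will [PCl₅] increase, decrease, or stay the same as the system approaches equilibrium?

Q = [PCl₃]·[Cl₂] / [PCl₅] = (4.6)·(0.0025) / (0.033) = 0.35
Q = 0.35 = K; the system is at equilibrium.

stay the same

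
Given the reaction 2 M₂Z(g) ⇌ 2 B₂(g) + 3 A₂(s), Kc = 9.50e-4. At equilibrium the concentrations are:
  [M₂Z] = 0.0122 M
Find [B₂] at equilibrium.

[B₂] = 3.76e-4 M

(A₂ is a pure solid — omitted from Kc.)
At equilibrium, Kc = [B₂]² / [M₂Z]² = 9.50e-4.
([B₂])² / (0.0122)² = 9.50e-4
[B₂]² = 1.41e-7 ⇒ [B₂] = 3.76e-4 M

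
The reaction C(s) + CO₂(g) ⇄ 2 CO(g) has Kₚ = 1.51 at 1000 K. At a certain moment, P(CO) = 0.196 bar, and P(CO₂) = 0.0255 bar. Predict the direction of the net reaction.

(C is a pure solid — omitted from Qₚ.)
Qₚ = P(CO)² / P(CO₂) = (0.196)² / (0.0255) = 1.51
Qₚ = 1.51 = Kₚ, so the system is already at equilibrium.

no net change (already at equilibrium)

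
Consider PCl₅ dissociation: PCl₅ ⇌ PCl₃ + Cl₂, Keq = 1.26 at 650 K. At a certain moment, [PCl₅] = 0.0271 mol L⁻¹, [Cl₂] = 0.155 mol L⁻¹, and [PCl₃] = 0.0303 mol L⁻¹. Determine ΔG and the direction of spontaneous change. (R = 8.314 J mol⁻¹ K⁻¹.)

ΔG = -10.7 kJ/mol; the forward reaction is spontaneous

Q = [PCl₃]·[Cl₂] / [PCl₅] = (0.0303)·(0.155) / (0.0271) = 0.173
ΔG = RT ln(Q/Keq) = (8.314 J mol⁻¹ K⁻¹)(650 K) × ln(0.173/1.26)
   = (5.404 kJ/mol)(-1.986) = -10.7 kJ/mol
ΔG < 0, so the forward reaction is spontaneous (proceeds forward).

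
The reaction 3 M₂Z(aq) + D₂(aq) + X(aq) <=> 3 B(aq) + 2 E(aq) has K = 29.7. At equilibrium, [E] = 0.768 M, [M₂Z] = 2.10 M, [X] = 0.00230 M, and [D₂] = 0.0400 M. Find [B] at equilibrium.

[B] = 0.350 M

At equilibrium, K = [B]³·[E]² / ([M₂Z]³·[D₂]·[X]) = 29.7.
([B])³·(0.768)² / ((2.10)³·(0.0400)·(0.00230)) = 29.7
[B]³ = 0.0429 ⇒ [B] = 0.350 M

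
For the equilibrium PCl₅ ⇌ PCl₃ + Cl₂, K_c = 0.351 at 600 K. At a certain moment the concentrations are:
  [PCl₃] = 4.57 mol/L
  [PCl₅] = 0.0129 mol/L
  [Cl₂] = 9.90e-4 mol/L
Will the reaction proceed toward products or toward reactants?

neither direction; the system is at equilibrium

Q_c = [PCl₃]·[Cl₂] / [PCl₅] = (4.57)·(9.90e-4) / (0.0129) = 0.351
Q_c = 0.351 = K_c, so the system is already at equilibrium.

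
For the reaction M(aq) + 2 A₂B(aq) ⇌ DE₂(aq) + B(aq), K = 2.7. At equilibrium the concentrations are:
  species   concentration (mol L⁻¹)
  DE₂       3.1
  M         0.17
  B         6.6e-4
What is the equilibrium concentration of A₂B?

[A₂B] = 0.067 mol L⁻¹

At equilibrium, K = [DE₂]·[B] / ([M]·[A₂B]²) = 2.7.
(3.1)·(6.6e-4) / ((0.17)·([A₂B])²) = 2.7
[A₂B]² = 0.00446 ⇒ [A₂B] = 0.067 mol L⁻¹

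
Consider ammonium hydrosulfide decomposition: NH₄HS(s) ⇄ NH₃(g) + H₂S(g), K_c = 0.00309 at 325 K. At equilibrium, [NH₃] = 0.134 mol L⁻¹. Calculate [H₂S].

(NH₄HS is a pure solid — omitted from K_c.)
At equilibrium, K_c = [NH₃]·[H₂S] = 0.00309.
(0.134)·([H₂S]) = 0.00309
[H₂S] = 0.0231 mol L⁻¹

[H₂S] = 0.0231 mol L⁻¹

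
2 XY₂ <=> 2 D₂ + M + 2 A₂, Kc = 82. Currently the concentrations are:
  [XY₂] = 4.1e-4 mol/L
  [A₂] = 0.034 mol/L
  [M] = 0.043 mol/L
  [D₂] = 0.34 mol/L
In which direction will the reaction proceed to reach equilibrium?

Qc = [D₂]²·[M]·[A₂]² / [XY₂]² = (0.34)²·(0.043)·(0.034)² / (4.1e-4)² = 34
Qc = 34 < Kc = 82, so the forward reaction proceeds.

to the right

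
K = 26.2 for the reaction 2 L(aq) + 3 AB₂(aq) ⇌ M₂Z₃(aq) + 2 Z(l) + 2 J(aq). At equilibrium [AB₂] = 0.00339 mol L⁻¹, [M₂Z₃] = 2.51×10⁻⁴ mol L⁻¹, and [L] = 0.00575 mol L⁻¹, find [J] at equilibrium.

[J] = 3.67×10⁻⁴ mol L⁻¹

(Z is a pure liquid — omitted from K.)
At equilibrium, K = [M₂Z₃]·[J]² / ([L]²·[AB₂]³) = 26.2.
(2.51×10⁻⁴)·([J])² / ((0.00575)²·(0.00339)³) = 26.2
[J]² = 1.34×10⁻⁷ ⇒ [J] = 3.67×10⁻⁴ mol L⁻¹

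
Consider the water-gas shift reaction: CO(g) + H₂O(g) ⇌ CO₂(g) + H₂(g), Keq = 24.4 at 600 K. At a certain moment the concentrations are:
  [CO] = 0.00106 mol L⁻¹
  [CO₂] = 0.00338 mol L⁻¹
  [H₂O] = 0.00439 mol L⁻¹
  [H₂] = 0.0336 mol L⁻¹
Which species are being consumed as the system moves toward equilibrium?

Q = [CO₂]·[H₂] / ([CO]·[H₂O]) = (0.00338)·(0.0336) / ((0.00106)·(0.00439)) = 24.4
Q = 24.4 = Keq; the system is at equilibrium.

none (at equilibrium)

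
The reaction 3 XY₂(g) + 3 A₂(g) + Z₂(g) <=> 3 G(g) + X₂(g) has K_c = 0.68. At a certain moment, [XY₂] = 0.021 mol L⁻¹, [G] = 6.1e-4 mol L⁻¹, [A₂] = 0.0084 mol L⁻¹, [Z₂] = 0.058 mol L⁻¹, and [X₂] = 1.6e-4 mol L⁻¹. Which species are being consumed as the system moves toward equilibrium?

Q_c = [G]³·[X₂] / ([XY₂]³·[A₂]³·[Z₂]) = (6.1e-4)³·(1.6e-4) / ((0.021)³·(0.0084)³·(0.058)) = 0.11
Q_c = 0.11 < K_c = 0.68: net forward reaction.

XY₂, A₂, Z₂ (reactants)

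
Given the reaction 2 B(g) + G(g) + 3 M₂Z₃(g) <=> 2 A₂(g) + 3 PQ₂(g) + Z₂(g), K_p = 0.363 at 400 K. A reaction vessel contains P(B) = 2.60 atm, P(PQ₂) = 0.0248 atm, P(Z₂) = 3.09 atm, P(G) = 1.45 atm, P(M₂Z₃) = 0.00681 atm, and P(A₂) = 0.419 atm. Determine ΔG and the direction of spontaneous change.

ΔG = 6.64 kJ/mol; the forward reaction is non-spontaneous

Q_p = P(A₂)²·P(PQ₂)³·P(Z₂) / (P(B)²·P(G)·P(M₂Z₃)³) = (0.419)²·(0.0248)³·(3.09) / ((2.60)²·(1.45)·(0.00681)³) = 2.67
ΔG = RT ln(Q_p/K_p) = (8.314 J mol⁻¹ K⁻¹)(400 K) × ln(2.67/0.363)
   = (3.326 kJ/mol)(1.995) = 6.64 kJ/mol
ΔG > 0, so the forward reaction is non-spontaneous (proceeds in reverse).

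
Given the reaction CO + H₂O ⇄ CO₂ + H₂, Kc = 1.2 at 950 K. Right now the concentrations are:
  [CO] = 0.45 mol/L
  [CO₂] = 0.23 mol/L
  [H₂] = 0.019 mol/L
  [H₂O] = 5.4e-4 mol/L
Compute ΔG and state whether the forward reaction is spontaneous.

Qc = [CO₂]·[H₂] / ([CO]·[H₂O]) = (0.23)·(0.019) / ((0.45)·(5.4e-4)) = 18.0
ΔG = RT ln(Qc/Kc) = (8.314 J mol⁻¹ K⁻¹)(950 K) × ln(18.0/1.2)
   = (7.898 kJ/mol)(2.708) = 21.4 kJ/mol
ΔG > 0, so the forward reaction is non-spontaneous (proceeds in reverse).

ΔG = 21.4 kJ/mol; the forward reaction is non-spontaneous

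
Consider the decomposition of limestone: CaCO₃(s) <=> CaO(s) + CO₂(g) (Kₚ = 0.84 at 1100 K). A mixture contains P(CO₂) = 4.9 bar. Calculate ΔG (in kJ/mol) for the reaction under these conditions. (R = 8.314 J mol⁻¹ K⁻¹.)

ΔG = 16.1 kJ/mol

(CaCO₃, CaO are pure solids — omitted from Qₚ.)
Qₚ = P(CO₂) = 4.90
ΔG = RT ln(Qₚ/Kₚ) = (8.314 J mol⁻¹ K⁻¹)(1100 K) × ln(4.90/0.84)
   = (9.145 kJ/mol)(1.764) = 16.1 kJ/mol
ΔG > 0, so the forward reaction is non-spontaneous (proceeds in reverse).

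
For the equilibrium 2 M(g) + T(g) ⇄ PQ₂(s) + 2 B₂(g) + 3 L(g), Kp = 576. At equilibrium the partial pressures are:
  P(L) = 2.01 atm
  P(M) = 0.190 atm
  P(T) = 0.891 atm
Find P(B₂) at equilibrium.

(PQ₂ is a pure solid — omitted from Kp.)
At equilibrium, Kp = P(B₂)²·P(L)³ / (P(M)²·P(T)) = 576.
(P(B₂))²·(2.01)³ / ((0.190)²·(0.891)) = 576
P(B₂)² = 2.28 ⇒ P(B₂) = 1.51 atm

P(B₂) = 1.51 atm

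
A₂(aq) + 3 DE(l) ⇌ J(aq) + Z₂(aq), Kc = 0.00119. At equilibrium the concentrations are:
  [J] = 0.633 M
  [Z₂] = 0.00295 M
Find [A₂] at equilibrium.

(DE is a pure liquid — omitted from Kc.)
At equilibrium, Kc = [J]·[Z₂] / [A₂] = 0.00119.
(0.633)·(0.00295) / ([A₂]) = 0.00119
[A₂] = 1.57 M

[A₂] = 1.57 M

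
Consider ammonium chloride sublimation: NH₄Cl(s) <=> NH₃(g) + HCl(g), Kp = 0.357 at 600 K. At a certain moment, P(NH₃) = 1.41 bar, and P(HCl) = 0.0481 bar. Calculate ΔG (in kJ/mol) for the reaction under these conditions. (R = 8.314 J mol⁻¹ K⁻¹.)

ΔG = -8.29 kJ/mol

(NH₄Cl is a pure solid — omitted from Qp.)
Qp = P(NH₃)·P(HCl) = (1.41)·(0.0481) = 0.0678
ΔG = RT ln(Qp/Kp) = (8.314 J mol⁻¹ K⁻¹)(600 K) × ln(0.0678/0.357)
   = (4.988 kJ/mol)(-1.661) = -8.29 kJ/mol
ΔG < 0, so the forward reaction is spontaneous (proceeds forward).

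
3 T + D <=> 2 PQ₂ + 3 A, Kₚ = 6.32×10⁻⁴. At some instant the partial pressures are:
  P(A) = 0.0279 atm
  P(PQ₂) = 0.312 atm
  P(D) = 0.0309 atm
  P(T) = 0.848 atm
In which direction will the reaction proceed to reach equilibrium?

Qₚ = P(PQ₂)²·P(A)³ / (P(T)³·P(D)) = (0.312)²·(0.0279)³ / ((0.848)³·(0.0309)) = 1.12×10⁻⁴
Qₚ = 1.12×10⁻⁴ < Kₚ = 6.32×10⁻⁴, so the forward reaction proceeds.

toward products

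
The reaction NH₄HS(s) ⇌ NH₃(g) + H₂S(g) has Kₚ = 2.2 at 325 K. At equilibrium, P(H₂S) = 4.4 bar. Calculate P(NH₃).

(NH₄HS is a pure solid — omitted from Kₚ.)
At equilibrium, Kₚ = P(NH₃)·P(H₂S) = 2.2.
(P(NH₃))·(4.4) = 2.2
P(NH₃) = 0.500 = 0.50 bar

P(NH₃) = 0.50 bar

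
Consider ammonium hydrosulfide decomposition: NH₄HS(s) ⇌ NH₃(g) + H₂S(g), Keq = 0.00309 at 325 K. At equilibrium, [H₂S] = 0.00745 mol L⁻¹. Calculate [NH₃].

[NH₃] = 0.415 mol L⁻¹

(NH₄HS is a pure solid — omitted from Keq.)
At equilibrium, Keq = [NH₃]·[H₂S] = 0.00309.
([NH₃])·(0.00745) = 0.00309
[NH₃] = 0.415 mol L⁻¹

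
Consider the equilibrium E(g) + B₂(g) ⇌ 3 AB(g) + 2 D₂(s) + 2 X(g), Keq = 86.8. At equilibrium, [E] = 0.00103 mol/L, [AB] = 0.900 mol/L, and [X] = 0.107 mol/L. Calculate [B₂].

[B₂] = 0.0934 mol/L

(D₂ is a pure solid — omitted from Keq.)
At equilibrium, Keq = [AB]³·[X]² / ([E]·[B₂]) = 86.8.
(0.900)³·(0.107)² / ((0.00103)·([B₂])) = 86.8
[B₂] = 0.0934 mol/L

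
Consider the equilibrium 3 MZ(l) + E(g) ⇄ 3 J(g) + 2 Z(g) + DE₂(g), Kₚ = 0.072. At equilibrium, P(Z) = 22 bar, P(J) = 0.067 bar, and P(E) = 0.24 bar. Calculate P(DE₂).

P(DE₂) = 0.12 bar

(MZ is a pure liquid — omitted from Kₚ.)
At equilibrium, Kₚ = P(J)³·P(Z)²·P(DE₂) / P(E) = 0.072.
(0.067)³·(22)²·(P(DE₂)) / (0.24) = 0.072
P(DE₂) = 0.119 = 0.12 bar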